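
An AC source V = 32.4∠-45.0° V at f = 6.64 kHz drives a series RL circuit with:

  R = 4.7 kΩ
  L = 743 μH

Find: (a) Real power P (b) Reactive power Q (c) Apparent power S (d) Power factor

Step 1 — Angular frequency: ω = 2π·f = 2π·6640 = 4.172e+04 rad/s.
Step 2 — Component impedances:
  R: Z = R = 4700 Ω
  L: Z = jωL = j·4.172e+04·0.000743 = 0 + j31 Ω
Step 3 — Series combination: Z_total = R + L = 4700 + j31 Ω = 4700∠0.4° Ω.
Step 4 — Source phasor: V = 32.4∠-45.0° V = 22.91 - j22.91 V.
Step 5 — Current: I = V / Z = 0.004842 - j0.004906 A = 0.006893∠-45.4° A.
Step 6 — Complex power: S = V·I* = 0.2233 + j0.001473 VA.
Step 7 — Real power: P = Re(S) = 0.2233 W.
Step 8 — Reactive power: Q = Im(S) = 0.001473 VAR.
Step 9 — Apparent power: |S| = 0.2233 VA.
Step 10 — Power factor: PF = P/|S| = 1 (lagging).

(a) P = 0.2233 W  (b) Q = 0.001473 VAR  (c) S = 0.2233 VA  (d) PF = 1 (lagging)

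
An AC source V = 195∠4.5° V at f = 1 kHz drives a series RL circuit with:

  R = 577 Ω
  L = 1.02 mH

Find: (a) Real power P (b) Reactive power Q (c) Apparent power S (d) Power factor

Step 1 — Angular frequency: ω = 2π·f = 2π·1000 = 6283 rad/s.
Step 2 — Component impedances:
  R: Z = R = 577 Ω
  L: Z = jωL = j·6283·0.00102 = 0 + j6.409 Ω
Step 3 — Series combination: Z_total = R + L = 577 + j6.409 Ω = 577∠0.6° Ω.
Step 4 — Source phasor: V = 195∠4.5° V = 194.4 + j15.3 V.
Step 5 — Current: I = V / Z = 0.3372 + j0.02277 A = 0.3379∠3.9° A.
Step 6 — Complex power: S = V·I* = 65.89 + j0.7319 VA.
Step 7 — Real power: P = Re(S) = 65.89 W.
Step 8 — Reactive power: Q = Im(S) = 0.7319 VAR.
Step 9 — Apparent power: |S| = 65.9 VA.
Step 10 — Power factor: PF = P/|S| = 0.9999 (lagging).

(a) P = 65.89 W  (b) Q = 0.7319 VAR  (c) S = 65.9 VA  (d) PF = 0.9999 (lagging)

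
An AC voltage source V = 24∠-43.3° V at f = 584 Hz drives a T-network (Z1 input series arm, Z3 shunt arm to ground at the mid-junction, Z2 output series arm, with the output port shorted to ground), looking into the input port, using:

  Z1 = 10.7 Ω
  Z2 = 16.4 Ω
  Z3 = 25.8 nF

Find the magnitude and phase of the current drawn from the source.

Step 1 — Angular frequency: ω = 2π·f = 2π·584 = 3669 rad/s.
Step 2 — Component impedances:
  Z1: Z = R = 10.7 Ω
  Z2: Z = R = 16.4 Ω
  Z3: Z = 1/(jωC) = -j/(ω·C) = 0 - j1.056e+04 Ω
Step 3 — With the output port shorted to ground, the output series arm Z2 runs from the junction to ground; the shunt arm Z3 also runs from the junction to ground. They appear in parallel: Z3 || Z2 = 16.4 - j0.02546 Ω.
Step 4 — Series with input arm Z1: Z_in = Z1 + (Z3 || Z2) = 27.1 - j0.02546 Ω = 27.1∠-0.1° Ω.
Step 5 — Source phasor: V = 24∠-43.3° V = 17.47 - j16.46 V.
Step 6 — Ohm's law: I = V / Z_total = (17.47 - j16.46) / (27.1 - j0.02546) = 0.6451 - j0.6068 A.
Step 7 — Convert to polar: |I| = 0.8856 A, ∠I = -43.2°.

I = 0.8856∠-43.2° A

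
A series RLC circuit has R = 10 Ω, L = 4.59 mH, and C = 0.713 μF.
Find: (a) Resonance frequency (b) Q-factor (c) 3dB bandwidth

Step 1 — Resonance condition Im(Z)=0 gives ω₀ = 1/√(LC).
Step 2 — ω₀ = 1/√(0.00459·7.13e-07) = 1.748e+04 rad/s.
Step 3 — f₀ = ω₀/(2π) = 2782 Hz.
Step 4 — Series Q: Q = ω₀L/R = 1.748e+04·0.00459/10 = 8.023.
Step 5 — 3dB bandwidth: Δω = ω₀/Q = 2179 rad/s; BW = Δω/(2π) = 346.7 Hz.

(a) f₀ = 2782 Hz  (b) Q = 8.023  (c) BW = 346.7 Hz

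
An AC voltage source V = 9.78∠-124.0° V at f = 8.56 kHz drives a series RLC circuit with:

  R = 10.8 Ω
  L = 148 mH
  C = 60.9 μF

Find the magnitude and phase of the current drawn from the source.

Step 1 — Angular frequency: ω = 2π·f = 2π·8560 = 5.378e+04 rad/s.
Step 2 — Component impedances:
  R: Z = R = 10.8 Ω
  L: Z = jωL = j·5.378e+04·0.148 = 0 + j7960 Ω
  C: Z = 1/(jωC) = -j/(ω·C) = 0 - j0.3053 Ω
Step 3 — Series combination: Z_total = R + L + C = 10.8 + j7960 Ω = 7960∠89.9° Ω.
Step 4 — Source phasor: V = 9.78∠-124.0° V = -5.469 - j8.108 V.
Step 5 — Ohm's law: I = V / Z_total = (-5.469 - j8.108) / (10.8 + j7960) = -0.00102 + j0.0006857 A.
Step 6 — Convert to polar: |I| = 0.001229 A, ∠I = 146.1°.

I = 0.001229∠146.1° A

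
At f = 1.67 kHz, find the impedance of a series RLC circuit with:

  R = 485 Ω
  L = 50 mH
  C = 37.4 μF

Step 1 — Angular frequency: ω = 2π·f = 2π·1670 = 1.049e+04 rad/s.
Step 2 — Component impedances:
  R: Z = R = 485 Ω
  L: Z = jωL = j·1.049e+04·0.05 = 0 + j524.6 Ω
  C: Z = 1/(jωC) = -j/(ω·C) = 0 - j2.548 Ω
Step 3 — Series combination: Z_total = R + L + C = 485 + j522.1 Ω = 712.6∠47.1° Ω.

Z = 485 + j522.1 Ω = 712.6∠47.1° Ω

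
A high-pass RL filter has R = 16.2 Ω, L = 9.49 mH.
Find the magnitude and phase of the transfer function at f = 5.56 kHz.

Step 1 — Angular frequency: ω = 2π·5560 = 3.493e+04 rad/s.
Step 2 — Transfer function: H(jω) = jωL/(R + jωL).
Step 3 — Numerator jωL = j·331.5; denominator R + jωL = 16.2 + j331.5.
Step 4 — H = 0.9976 + j0.04875.
Step 5 — Magnitude: |H| = 0.9988 (-0.0 dB); phase: φ = 2.8°.

|H| = 0.9988 (-0.0 dB), φ = 2.8°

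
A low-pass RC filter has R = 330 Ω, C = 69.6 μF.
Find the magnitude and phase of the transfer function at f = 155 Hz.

Step 1 — Angular frequency: ω = 2π·155 = 973.9 rad/s.
Step 2 — Transfer function: H(jω) = 1/(1 + jωRC).
Step 3 — Denominator: 1 + jωRC = 1 + j·973.9·330·6.96e-05 = 1 + j22.37.
Step 4 — H = 0.001995 - j0.04462.
Step 5 — Magnitude: |H| = 0.04466 (-27.0 dB); phase: φ = -87.4°.

|H| = 0.04466 (-27.0 dB), φ = -87.4°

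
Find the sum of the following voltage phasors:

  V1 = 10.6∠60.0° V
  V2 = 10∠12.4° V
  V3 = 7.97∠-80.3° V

Step 1 — Convert each phasor to rectangular form:
  V1 = 10.6·(cos(60.0°) + j·sin(60.0°)) = 5.3 + j9.18 V
  V2 = 10·(cos(12.4°) + j·sin(12.4°)) = 9.767 + j2.147 V
  V3 = 7.97·(cos(-80.3°) + j·sin(-80.3°)) = 1.343 - j7.856 V
Step 2 — Sum components: V_total = 16.41 + j3.471 V.
Step 3 — Convert to polar: |V_total| = 16.77 V, ∠V_total = 11.9°.

V_total = 16.77∠11.9° V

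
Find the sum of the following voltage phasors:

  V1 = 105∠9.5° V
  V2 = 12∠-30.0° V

Step 1 — Convert each phasor to rectangular form:
  V1 = 105·(cos(9.5°) + j·sin(9.5°)) = 103.6 + j17.33 V
  V2 = 12·(cos(-30.0°) + j·sin(-30.0°)) = 10.39 - j6 V
Step 2 — Sum components: V_total = 114 + j11.33 V.
Step 3 — Convert to polar: |V_total| = 114.5 V, ∠V_total = 5.7°.

V_total = 114.5∠5.7° V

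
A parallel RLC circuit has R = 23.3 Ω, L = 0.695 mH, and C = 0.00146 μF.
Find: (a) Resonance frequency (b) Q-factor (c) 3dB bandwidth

Step 1 — Resonance: ω₀ = 1/√(LC) = 1/√(0.000695·1.46e-09) = 9.927e+05 rad/s.
Step 2 — f₀ = ω₀/(2π) = 1.58e+05 Hz.
Step 3 — Parallel Q: Q = R/(ω₀L) = 23.3/(9.927e+05·0.000695) = 0.03377.
Step 4 — Bandwidth: Δω = ω₀/Q = 2.94e+07 rad/s; BW = Δω/(2π) = 4.679e+06 Hz.

(a) f₀ = 1.58e+05 Hz  (b) Q = 0.03377  (c) BW = 4.679e+06 Hz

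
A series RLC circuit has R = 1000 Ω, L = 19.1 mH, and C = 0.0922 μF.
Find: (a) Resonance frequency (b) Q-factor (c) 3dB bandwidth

Step 1 — Resonance: ω₀ = 1/√(LC) = 1/√(0.0191·9.22e-08) = 2.383e+04 rad/s.
Step 2 — f₀ = ω₀/(2π) = 3793 Hz.
Step 3 — Series Q: Q = ω₀L/R = 2.383e+04·0.0191/1000 = 0.4551.
Step 4 — Bandwidth: Δω = ω₀/Q = 5.236e+04 rad/s; BW = Δω/(2π) = 8333 Hz.

(a) f₀ = 3793 Hz  (b) Q = 0.4551  (c) BW = 8333 Hz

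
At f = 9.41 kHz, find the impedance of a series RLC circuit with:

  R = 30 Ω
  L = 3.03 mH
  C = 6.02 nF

Step 1 — Angular frequency: ω = 2π·f = 2π·9410 = 5.912e+04 rad/s.
Step 2 — Component impedances:
  R: Z = R = 30 Ω
  L: Z = jωL = j·5.912e+04·0.00303 = 0 + j179.1 Ω
  C: Z = 1/(jωC) = -j/(ω·C) = 0 - j2810 Ω
Step 3 — Series combination: Z_total = R + L + C = 30 - j2630 Ω = 2631∠-89.3° Ω.

Z = 30 - j2630 Ω = 2631∠-89.3° Ω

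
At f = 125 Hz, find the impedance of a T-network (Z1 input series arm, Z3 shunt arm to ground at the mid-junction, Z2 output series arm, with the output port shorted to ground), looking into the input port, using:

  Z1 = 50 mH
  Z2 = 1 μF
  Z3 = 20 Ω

Step 1 — Angular frequency: ω = 2π·f = 2π·125 = 785.4 rad/s.
Step 2 — Component impedances:
  Z1: Z = jωL = j·785.4·0.05 = 0 + j39.27 Ω
  Z2: Z = 1/(jωC) = -j/(ω·C) = 0 - j1273 Ω
  Z3: Z = R = 20 Ω
Step 3 — With the output port shorted to ground, the output series arm Z2 runs from the junction to ground; the shunt arm Z3 also runs from the junction to ground. They appear in parallel: Z3 || Z2 = 20 - j0.3141 Ω.
Step 4 — Series with input arm Z1: Z_in = Z1 + (Z3 || Z2) = 20 + j38.96 Ω = 43.79∠62.8° Ω.

Z = 20 + j38.96 Ω = 43.79∠62.8° Ω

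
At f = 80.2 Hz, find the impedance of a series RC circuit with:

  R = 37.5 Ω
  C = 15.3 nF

Step 1 — Angular frequency: ω = 2π·f = 2π·80.2 = 503.9 rad/s.
Step 2 — Component impedances:
  R: Z = R = 37.5 Ω
  C: Z = 1/(jωC) = -j/(ω·C) = 0 - j1.297e+05 Ω
Step 3 — Series combination: Z_total = R + C = 37.5 - j1.297e+05 Ω = 1.297e+05∠-90.0° Ω.

Z = 37.5 - j1.297e+05 Ω = 1.297e+05∠-90.0° Ω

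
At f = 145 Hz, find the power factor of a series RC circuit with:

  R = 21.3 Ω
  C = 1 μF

Step 1 — Angular frequency: ω = 2π·f = 2π·145 = 911.1 rad/s.
Step 2 — Component impedances:
  R: Z = R = 21.3 Ω
  C: Z = 1/(jωC) = -j/(ω·C) = 0 - j1098 Ω
Step 3 — Series combination: Z_total = R + C = 21.3 - j1098 Ω = 1098∠-88.9° Ω.
Step 4 — Power factor: PF = cos(φ) = Re(Z)/|Z| = 21.3/1098 = 0.0194.
Step 5 — Type: Im(Z) = -1098 ⇒ leading (phase φ = -88.9°).

PF = 0.0194 (leading, φ = -88.9°)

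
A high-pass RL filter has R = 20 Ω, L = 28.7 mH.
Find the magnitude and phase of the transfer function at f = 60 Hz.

Step 1 — Angular frequency: ω = 2π·60 = 377 rad/s.
Step 2 — Transfer function: H(jω) = jωL/(R + jωL).
Step 3 — Numerator jωL = j·10.82; denominator R + jωL = 20 + j10.82.
Step 4 — H = 0.2264 + j0.4185.
Step 5 — Magnitude: |H| = 0.4758 (-6.5 dB); phase: φ = 61.6°.

|H| = 0.4758 (-6.5 dB), φ = 61.6°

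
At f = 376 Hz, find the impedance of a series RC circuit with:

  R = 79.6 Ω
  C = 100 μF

Step 1 — Angular frequency: ω = 2π·f = 2π·376 = 2362 rad/s.
Step 2 — Component impedances:
  R: Z = R = 79.6 Ω
  C: Z = 1/(jωC) = -j/(ω·C) = 0 - j4.233 Ω
Step 3 — Series combination: Z_total = R + C = 79.6 - j4.233 Ω = 79.71∠-3.0° Ω.

Z = 79.6 - j4.233 Ω = 79.71∠-3.0° Ω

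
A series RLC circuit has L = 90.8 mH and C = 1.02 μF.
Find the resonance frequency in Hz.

Step 1 — Resonance condition Im(Z)=0 gives ω₀ = 1/√(LC).
Step 2 — ω₀ = 1/√(0.0908·1.02e-06) = 3286 rad/s.
Step 3 — f₀ = ω₀/(2π) = 523 Hz.

f₀ = 523 Hz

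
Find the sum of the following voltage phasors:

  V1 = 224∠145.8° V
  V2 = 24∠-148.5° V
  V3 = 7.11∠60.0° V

Step 1 — Convert each phasor to rectangular form:
  V1 = 224·(cos(145.8°) + j·sin(145.8°)) = -185.3 + j125.9 V
  V2 = 24·(cos(-148.5°) + j·sin(-148.5°)) = -20.46 - j12.54 V
  V3 = 7.11·(cos(60.0°) + j·sin(60.0°)) = 3.555 + j6.157 V
Step 2 — Sum components: V_total = -202.2 + j119.5 V.
Step 3 — Convert to polar: |V_total| = 234.9 V, ∠V_total = 149.4°.

V_total = 234.9∠149.4° V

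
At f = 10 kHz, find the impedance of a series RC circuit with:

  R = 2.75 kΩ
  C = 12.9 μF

Step 1 — Angular frequency: ω = 2π·f = 2π·1e+04 = 6.283e+04 rad/s.
Step 2 — Component impedances:
  R: Z = R = 2750 Ω
  C: Z = 1/(jωC) = -j/(ω·C) = 0 - j1.234 Ω
Step 3 — Series combination: Z_total = R + C = 2750 - j1.234 Ω = 2750∠-0.0° Ω.

Z = 2750 - j1.234 Ω = 2750∠-0.0° Ω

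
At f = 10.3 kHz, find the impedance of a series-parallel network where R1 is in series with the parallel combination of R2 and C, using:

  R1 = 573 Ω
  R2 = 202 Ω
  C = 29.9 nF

Step 1 — Angular frequency: ω = 2π·f = 2π·1.03e+04 = 6.472e+04 rad/s.
Step 2 — Component impedances:
  R1: Z = R = 573 Ω
  R2: Z = R = 202 Ω
  C: Z = 1/(jωC) = -j/(ω·C) = 0 - j516.8 Ω
Step 3 — Parallel branch: R2 || C = 1/(1/R2 + 1/C) = 175.2 - j68.49 Ω.
Step 4 — Series with R1: Z_total = R1 + (R2 || C) = 748.2 - j68.49 Ω = 751.4∠-5.2° Ω.

Z = 748.2 - j68.49 Ω = 751.4∠-5.2° Ω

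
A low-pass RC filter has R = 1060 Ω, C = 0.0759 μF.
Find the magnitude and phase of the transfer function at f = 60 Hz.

Step 1 — Angular frequency: ω = 2π·60 = 377 rad/s.
Step 2 — Transfer function: H(jω) = 1/(1 + jωRC).
Step 3 — Denominator: 1 + jωRC = 1 + j·377·1060·7.59e-08 = 1 + j0.03033.
Step 4 — H = 0.9991 - j0.0303.
Step 5 — Magnitude: |H| = 0.9995 (-0.0 dB); phase: φ = -1.7°.

|H| = 0.9995 (-0.0 dB), φ = -1.7°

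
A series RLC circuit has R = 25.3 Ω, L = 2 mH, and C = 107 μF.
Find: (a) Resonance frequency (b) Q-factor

Step 1 — Resonance condition Im(Z)=0 gives ω₀ = 1/√(LC).
Step 2 — ω₀ = 1/√(0.002·0.000107) = 2162 rad/s.
Step 3 — f₀ = ω₀/(2π) = 344 Hz.
Step 4 — Series Q: Q = ω₀L/R = 2162·0.002/25.3 = 0.1709.

(a) f₀ = 344 Hz  (b) Q = 0.1709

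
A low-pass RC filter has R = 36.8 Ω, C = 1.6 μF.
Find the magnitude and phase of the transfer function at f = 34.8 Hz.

Step 1 — Angular frequency: ω = 2π·34.8 = 218.7 rad/s.
Step 2 — Transfer function: H(jω) = 1/(1 + jωRC).
Step 3 — Denominator: 1 + jωRC = 1 + j·218.7·36.8·1.6e-06 = 1 + j0.01287.
Step 4 — H = 0.9998 - j0.01287.
Step 5 — Magnitude: |H| = 0.9999 (-0.0 dB); phase: φ = -0.7°.

|H| = 0.9999 (-0.0 dB), φ = -0.7°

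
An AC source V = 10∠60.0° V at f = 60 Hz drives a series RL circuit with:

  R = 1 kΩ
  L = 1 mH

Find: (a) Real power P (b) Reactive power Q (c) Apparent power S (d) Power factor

Step 1 — Angular frequency: ω = 2π·f = 2π·60 = 377 rad/s.
Step 2 — Component impedances:
  R: Z = R = 1000 Ω
  L: Z = jωL = j·377·0.001 = 0 + j0.377 Ω
Step 3 — Series combination: Z_total = R + L = 1000 + j0.377 Ω = 1000∠0.0° Ω.
Step 4 — Source phasor: V = 10∠60.0° V = 5 + j8.66 V.
Step 5 — Current: I = V / Z = 0.005003 + j0.008658 A = 0.01∠60.0° A.
Step 6 — Complex power: S = V·I* = 0.1 + j3.77e-05 VA.
Step 7 — Real power: P = Re(S) = 0.1 W.
Step 8 — Reactive power: Q = Im(S) = 3.77e-05 VAR.
Step 9 — Apparent power: |S| = 0.1 VA.
Step 10 — Power factor: PF = P/|S| = 1 (lagging).

(a) P = 0.1 W  (b) Q = 3.77e-05 VAR  (c) S = 0.1 VA  (d) PF = 1 (lagging)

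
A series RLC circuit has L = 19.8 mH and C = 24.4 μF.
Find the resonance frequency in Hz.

Step 1 — Resonance condition Im(Z)=0 gives ω₀ = 1/√(LC).
Step 2 — ω₀ = 1/√(0.0198·2.44e-05) = 1439 rad/s.
Step 3 — f₀ = ω₀/(2π) = 229 Hz.

f₀ = 229 Hz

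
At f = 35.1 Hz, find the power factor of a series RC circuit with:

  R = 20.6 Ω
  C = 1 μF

Step 1 — Angular frequency: ω = 2π·f = 2π·35.1 = 220.5 rad/s.
Step 2 — Component impedances:
  R: Z = R = 20.6 Ω
  C: Z = 1/(jωC) = -j/(ω·C) = 0 - j4534 Ω
Step 3 — Series combination: Z_total = R + C = 20.6 - j4534 Ω = 4534∠-89.7° Ω.
Step 4 — Power factor: PF = cos(φ) = Re(Z)/|Z| = 20.6/4534 = 0.004543.
Step 5 — Type: Im(Z) = -4534 ⇒ leading (phase φ = -89.7°).

PF = 0.004543 (leading, φ = -89.7°)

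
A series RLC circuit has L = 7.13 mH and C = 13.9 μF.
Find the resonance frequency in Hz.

Step 1 — Resonance condition Im(Z)=0 gives ω₀ = 1/√(LC).
Step 2 — ω₀ = 1/√(0.00713·1.39e-05) = 3176 rad/s.
Step 3 — f₀ = ω₀/(2π) = 505.6 Hz.

f₀ = 505.6 Hz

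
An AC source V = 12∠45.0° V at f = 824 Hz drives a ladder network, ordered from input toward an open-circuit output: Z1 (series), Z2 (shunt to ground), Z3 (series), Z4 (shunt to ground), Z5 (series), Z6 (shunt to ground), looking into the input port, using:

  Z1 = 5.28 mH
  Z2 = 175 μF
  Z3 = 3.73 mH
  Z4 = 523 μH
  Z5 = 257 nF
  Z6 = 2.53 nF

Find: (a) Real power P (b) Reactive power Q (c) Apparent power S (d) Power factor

Step 1 — Angular frequency: ω = 2π·f = 2π·824 = 5177 rad/s.
Step 2 — Component impedances:
  Z1: Z = jωL = j·5177·0.00528 = 0 + j27.34 Ω
  Z2: Z = 1/(jωC) = -j/(ω·C) = 0 - j1.104 Ω
  Z3: Z = jωL = j·5177·0.00373 = 0 + j19.31 Ω
  Z4: Z = jωL = j·5177·0.000523 = 0 + j2.708 Ω
  Z5: Z = 1/(jωC) = -j/(ω·C) = 0 - j751.6 Ω
  Z6: Z = 1/(jωC) = -j/(ω·C) = 0 - j7.634e+04 Ω
Step 3 — Ladder network (open output): work backward from the far end, alternating series and parallel combinations. Z_in = 0 + j26.17 Ω = 26.17∠90.0° Ω.
Step 4 — Source phasor: V = 12∠45.0° V = 8.485 + j8.485 V.
Step 5 — Current: I = V / Z = 0.3242 - j0.3242 A = 0.4585∠-45.0° A.
Step 6 — Complex power: S = V·I* = 0 + j5.502 VA.
Step 7 — Real power: P = Re(S) = 0 W.
Step 8 — Reactive power: Q = Im(S) = 5.502 VAR.
Step 9 — Apparent power: |S| = 5.502 VA.
Step 10 — Power factor: PF = P/|S| = 0 (lagging).

(a) P = 0 W  (b) Q = 5.502 VAR  (c) S = 5.502 VA  (d) PF = 0 (lagging)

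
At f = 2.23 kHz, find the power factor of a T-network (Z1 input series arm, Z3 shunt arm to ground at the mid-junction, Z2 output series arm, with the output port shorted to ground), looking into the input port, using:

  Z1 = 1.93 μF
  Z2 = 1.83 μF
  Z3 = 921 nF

Step 1 — Angular frequency: ω = 2π·f = 2π·2230 = 1.401e+04 rad/s.
Step 2 — Component impedances:
  Z1: Z = 1/(jωC) = -j/(ω·C) = 0 - j36.98 Ω
  Z2: Z = 1/(jωC) = -j/(ω·C) = 0 - j39 Ω
  Z3: Z = 1/(jωC) = -j/(ω·C) = 0 - j77.49 Ω
Step 3 — With the output port shorted to ground, the output series arm Z2 runs from the junction to ground; the shunt arm Z3 also runs from the junction to ground. They appear in parallel: Z3 || Z2 = 0 - j25.94 Ω.
Step 4 — Series with input arm Z1: Z_in = Z1 + (Z3 || Z2) = 0 - j62.92 Ω = 62.92∠-90.0° Ω.
Step 5 — Power factor: PF = cos(φ) = Re(Z)/|Z| = 0/62.92 = 0.
Step 6 — Type: Im(Z) = -62.92 ⇒ leading (phase φ = -90.0°).

PF = 0 (leading, φ = -90.0°)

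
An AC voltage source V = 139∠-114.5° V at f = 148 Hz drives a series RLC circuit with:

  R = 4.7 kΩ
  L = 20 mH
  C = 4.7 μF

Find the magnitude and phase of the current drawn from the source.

Step 1 — Angular frequency: ω = 2π·f = 2π·148 = 929.9 rad/s.
Step 2 — Component impedances:
  R: Z = R = 4700 Ω
  L: Z = jωL = j·929.9·0.02 = 0 + j18.6 Ω
  C: Z = 1/(jωC) = -j/(ω·C) = 0 - j228.8 Ω
Step 3 — Series combination: Z_total = R + L + C = 4700 - j210.2 Ω = 4705∠-2.6° Ω.
Step 4 — Source phasor: V = 139∠-114.5° V = -57.64 - j126.5 V.
Step 5 — Ohm's law: I = V / Z_total = (-57.64 - j126.5) / (4700 - j210.2) = -0.01104 - j0.02741 A.
Step 6 — Convert to polar: |I| = 0.02954 A, ∠I = -111.9°.

I = 0.02954∠-111.9° A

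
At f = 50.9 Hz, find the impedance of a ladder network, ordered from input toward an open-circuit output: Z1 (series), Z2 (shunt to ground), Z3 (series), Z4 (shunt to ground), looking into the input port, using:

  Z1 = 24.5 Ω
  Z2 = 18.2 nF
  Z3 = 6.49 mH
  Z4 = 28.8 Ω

Step 1 — Angular frequency: ω = 2π·f = 2π·50.9 = 319.8 rad/s.
Step 2 — Component impedances:
  Z1: Z = R = 24.5 Ω
  Z2: Z = 1/(jωC) = -j/(ω·C) = 0 - j1.718e+05 Ω
  Z3: Z = jωL = j·319.8·0.00649 = 0 + j2.076 Ω
  Z4: Z = R = 28.8 Ω
Step 3 — Ladder network (open output): work backward from the far end, alternating series and parallel combinations. Z_in = 53.3 + j2.071 Ω = 53.34∠2.2° Ω.

Z = 53.3 + j2.071 Ω = 53.34∠2.2° Ω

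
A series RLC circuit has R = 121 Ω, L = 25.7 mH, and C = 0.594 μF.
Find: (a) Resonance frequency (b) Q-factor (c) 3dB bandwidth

Step 1 — Resonance: ω₀ = 1/√(LC) = 1/√(0.0257·5.94e-07) = 8094 rad/s.
Step 2 — f₀ = ω₀/(2π) = 1288 Hz.
Step 3 — Series Q: Q = ω₀L/R = 8094·0.0257/121 = 1.719.
Step 4 — Bandwidth: Δω = ω₀/Q = 4708 rad/s; BW = Δω/(2π) = 749.3 Hz.

(a) f₀ = 1288 Hz  (b) Q = 1.719  (c) BW = 749.3 Hz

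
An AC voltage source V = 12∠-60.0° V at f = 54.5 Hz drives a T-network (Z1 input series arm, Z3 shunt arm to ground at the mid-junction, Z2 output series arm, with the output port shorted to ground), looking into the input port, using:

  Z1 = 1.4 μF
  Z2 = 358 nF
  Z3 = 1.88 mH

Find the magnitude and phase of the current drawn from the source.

Step 1 — Angular frequency: ω = 2π·f = 2π·54.5 = 342.4 rad/s.
Step 2 — Component impedances:
  Z1: Z = 1/(jωC) = -j/(ω·C) = 0 - j2086 Ω
  Z2: Z = 1/(jωC) = -j/(ω·C) = 0 - j8157 Ω
  Z3: Z = jωL = j·342.4·0.00188 = 0 + j0.6438 Ω
Step 3 — With the output port shorted to ground, the output series arm Z2 runs from the junction to ground; the shunt arm Z3 also runs from the junction to ground. They appear in parallel: Z3 || Z2 = 0 + j0.6438 Ω.
Step 4 — Series with input arm Z1: Z_in = Z1 + (Z3 || Z2) = 0 - j2085 Ω = 2085∠-90.0° Ω.
Step 5 — Source phasor: V = 12∠-60.0° V = 6 - j10.39 V.
Step 6 — Ohm's law: I = V / Z_total = (6 - j10.39) / (0 - j2085) = 0.004984 + j0.002877 A.
Step 7 — Convert to polar: |I| = 0.005755 A, ∠I = 30.0°.

I = 0.005755∠30.0° A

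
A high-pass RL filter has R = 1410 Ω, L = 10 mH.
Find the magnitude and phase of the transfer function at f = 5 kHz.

Step 1 — Angular frequency: ω = 2π·5000 = 3.142e+04 rad/s.
Step 2 — Transfer function: H(jω) = jωL/(R + jωL).
Step 3 — Numerator jωL = j·314.2; denominator R + jωL = 1410 + j314.2.
Step 4 — H = 0.0473 + j0.2123.
Step 5 — Magnitude: |H| = 0.2175 (-13.3 dB); phase: φ = 77.4°.

|H| = 0.2175 (-13.3 dB), φ = 77.4°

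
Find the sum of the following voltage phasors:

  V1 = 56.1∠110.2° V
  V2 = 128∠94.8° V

Step 1 — Convert each phasor to rectangular form:
  V1 = 56.1·(cos(110.2°) + j·sin(110.2°)) = -19.37 + j52.65 V
  V2 = 128·(cos(94.8°) + j·sin(94.8°)) = -10.71 + j127.6 V
Step 2 — Sum components: V_total = -30.08 + j180.2 V.
Step 3 — Convert to polar: |V_total| = 182.7 V, ∠V_total = 99.5°.

V_total = 182.7∠99.5° V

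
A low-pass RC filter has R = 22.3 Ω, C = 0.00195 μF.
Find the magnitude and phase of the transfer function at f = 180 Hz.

Step 1 — Angular frequency: ω = 2π·180 = 1131 rad/s.
Step 2 — Transfer function: H(jω) = 1/(1 + jωRC).
Step 3 — Denominator: 1 + jωRC = 1 + j·1131·22.3·1.95e-09 = 1 + j4.918e-05.
Step 4 — H = 1 - j4.918e-05.
Step 5 — Magnitude: |H| = 1 (-0.0 dB); phase: φ = -0.0°.

|H| = 1 (-0.0 dB), φ = -0.0°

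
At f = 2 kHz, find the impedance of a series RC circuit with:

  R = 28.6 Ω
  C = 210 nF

Step 1 — Angular frequency: ω = 2π·f = 2π·2000 = 1.257e+04 rad/s.
Step 2 — Component impedances:
  R: Z = R = 28.6 Ω
  C: Z = 1/(jωC) = -j/(ω·C) = 0 - j378.9 Ω
Step 3 — Series combination: Z_total = R + C = 28.6 - j378.9 Ω = 380∠-85.7° Ω.

Z = 28.6 - j378.9 Ω = 380∠-85.7° Ω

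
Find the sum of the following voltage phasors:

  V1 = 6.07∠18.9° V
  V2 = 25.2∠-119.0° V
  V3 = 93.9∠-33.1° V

Step 1 — Convert each phasor to rectangular form:
  V1 = 6.07·(cos(18.9°) + j·sin(18.9°)) = 5.743 + j1.966 V
  V2 = 25.2·(cos(-119.0°) + j·sin(-119.0°)) = -12.22 - j22.04 V
  V3 = 93.9·(cos(-33.1°) + j·sin(-33.1°)) = 78.66 - j51.28 V
Step 2 — Sum components: V_total = 72.19 - j71.35 V.
Step 3 — Convert to polar: |V_total| = 101.5 V, ∠V_total = -44.7°.

V_total = 101.5∠-44.7° V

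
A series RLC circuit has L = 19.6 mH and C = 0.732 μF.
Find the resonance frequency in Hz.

Step 1 — Resonance condition Im(Z)=0 gives ω₀ = 1/√(LC).
Step 2 — ω₀ = 1/√(0.0196·7.32e-07) = 8349 rad/s.
Step 3 — f₀ = ω₀/(2π) = 1329 Hz.

f₀ = 1329 Hz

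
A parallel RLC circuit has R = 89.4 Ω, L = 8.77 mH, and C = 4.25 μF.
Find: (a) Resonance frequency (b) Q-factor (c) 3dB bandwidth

Step 1 — Resonance: ω₀ = 1/√(LC) = 1/√(0.00877·4.25e-06) = 5180 rad/s.
Step 2 — f₀ = ω₀/(2π) = 824.4 Hz.
Step 3 — Parallel Q: Q = R/(ω₀L) = 89.4/(5180·0.00877) = 1.968.
Step 4 — Bandwidth: Δω = ω₀/Q = 2632 rad/s; BW = Δω/(2π) = 418.9 Hz.

(a) f₀ = 824.4 Hz  (b) Q = 1.968  (c) BW = 418.9 Hz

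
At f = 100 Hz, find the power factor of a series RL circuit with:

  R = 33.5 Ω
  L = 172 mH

Step 1 — Angular frequency: ω = 2π·f = 2π·100 = 628.3 rad/s.
Step 2 — Component impedances:
  R: Z = R = 33.5 Ω
  L: Z = jωL = j·628.3·0.172 = 0 + j108.1 Ω
Step 3 — Series combination: Z_total = R + L = 33.5 + j108.1 Ω = 113.1∠72.8° Ω.
Step 4 — Power factor: PF = cos(φ) = Re(Z)/|Z| = 33.5/113.14 = 0.2961.
Step 5 — Type: Im(Z) = 108.1 ⇒ lagging (phase φ = 72.8°).

PF = 0.2961 (lagging, φ = 72.8°)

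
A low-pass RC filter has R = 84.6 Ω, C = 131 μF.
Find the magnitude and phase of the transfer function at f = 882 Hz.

Step 1 — Angular frequency: ω = 2π·882 = 5542 rad/s.
Step 2 — Transfer function: H(jω) = 1/(1 + jωRC).
Step 3 — Denominator: 1 + jωRC = 1 + j·5542·84.6·0.000131 = 1 + j61.42.
Step 4 — H = 0.000265 - j0.01628.
Step 5 — Magnitude: |H| = 0.01628 (-35.8 dB); phase: φ = -89.1°.

|H| = 0.01628 (-35.8 dB), φ = -89.1°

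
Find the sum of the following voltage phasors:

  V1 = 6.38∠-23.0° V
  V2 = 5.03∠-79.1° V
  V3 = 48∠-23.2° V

Step 1 — Convert each phasor to rectangular form:
  V1 = 6.38·(cos(-23.0°) + j·sin(-23.0°)) = 5.873 - j2.493 V
  V2 = 5.03·(cos(-79.1°) + j·sin(-79.1°)) = 0.9512 - j4.939 V
  V3 = 48·(cos(-23.2°) + j·sin(-23.2°)) = 44.12 - j18.91 V
Step 2 — Sum components: V_total = 50.94 - j26.34 V.
Step 3 — Convert to polar: |V_total| = 57.35 V, ∠V_total = -27.3°.

V_total = 57.35∠-27.3° V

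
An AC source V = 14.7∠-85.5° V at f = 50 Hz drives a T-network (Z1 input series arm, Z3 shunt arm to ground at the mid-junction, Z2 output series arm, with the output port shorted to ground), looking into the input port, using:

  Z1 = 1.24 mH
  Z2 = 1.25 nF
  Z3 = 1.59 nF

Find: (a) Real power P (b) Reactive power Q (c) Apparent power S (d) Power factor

Step 1 — Angular frequency: ω = 2π·f = 2π·50 = 314.2 rad/s.
Step 2 — Component impedances:
  Z1: Z = jωL = j·314.2·0.00124 = 0 + j0.3896 Ω
  Z2: Z = 1/(jωC) = -j/(ω·C) = 0 - j2.546e+06 Ω
  Z3: Z = 1/(jωC) = -j/(ω·C) = 0 - j2.002e+06 Ω
Step 3 — With the output port shorted to ground, the output series arm Z2 runs from the junction to ground; the shunt arm Z3 also runs from the junction to ground. They appear in parallel: Z3 || Z2 = 0 - j1.121e+06 Ω.
Step 4 — Series with input arm Z1: Z_in = Z1 + (Z3 || Z2) = 0 - j1.121e+06 Ω = 1.121e+06∠-90.0° Ω.
Step 5 — Source phasor: V = 14.7∠-85.5° V = 1.153 - j14.65 V.
Step 6 — Current: I = V / Z = 1.308e-05 + j1.029e-06 A = 1.312e-05∠4.5° A.
Step 7 — Complex power: S = V·I* = 0 - j0.0001928 VA.
Step 8 — Real power: P = Re(S) = 0 W.
Step 9 — Reactive power: Q = Im(S) = -0.0001928 VAR.
Step 10 — Apparent power: |S| = 0.0001928 VA.
Step 11 — Power factor: PF = P/|S| = 0 (leading).

(a) P = 0 W  (b) Q = -0.0001928 VAR  (c) S = 0.0001928 VA  (d) PF = 0 (leading)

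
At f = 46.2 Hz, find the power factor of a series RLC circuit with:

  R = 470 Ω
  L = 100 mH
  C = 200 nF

Step 1 — Angular frequency: ω = 2π·f = 2π·46.2 = 290.3 rad/s.
Step 2 — Component impedances:
  R: Z = R = 470 Ω
  L: Z = jωL = j·290.3·0.1 = 0 + j29.03 Ω
  C: Z = 1/(jωC) = -j/(ω·C) = 0 - j1.722e+04 Ω
Step 3 — Series combination: Z_total = R + L + C = 470 - j1.72e+04 Ω = 1.72e+04∠-88.4° Ω.
Step 4 — Power factor: PF = cos(φ) = Re(Z)/|Z| = 470/17202 = 0.02732.
Step 5 — Type: Im(Z) = -1.72e+04 ⇒ leading (phase φ = -88.4°).

PF = 0.02732 (leading, φ = -88.4°)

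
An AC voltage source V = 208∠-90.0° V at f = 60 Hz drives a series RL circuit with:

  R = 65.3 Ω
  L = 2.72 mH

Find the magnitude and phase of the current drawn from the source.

Step 1 — Angular frequency: ω = 2π·f = 2π·60 = 377 rad/s.
Step 2 — Component impedances:
  R: Z = R = 65.3 Ω
  L: Z = jωL = j·377·0.00272 = 0 + j1.025 Ω
Step 3 — Series combination: Z_total = R + L = 65.3 + j1.025 Ω = 65.31∠0.9° Ω.
Step 4 — Source phasor: V = 208∠-90.0° V = 0 - j208 V.
Step 5 — Ohm's law: I = V / Z_total = (0 - j208) / (65.3 + j1.025) = -0.05001 - j3.185 A.
Step 6 — Convert to polar: |I| = 3.185 A, ∠I = -90.9°.

I = 3.185∠-90.9° A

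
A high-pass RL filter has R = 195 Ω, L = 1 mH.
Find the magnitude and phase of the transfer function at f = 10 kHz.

Step 1 — Angular frequency: ω = 2π·1e+04 = 6.283e+04 rad/s.
Step 2 — Transfer function: H(jω) = jωL/(R + jωL).
Step 3 — Numerator jωL = j·62.83; denominator R + jωL = 195 + j62.83.
Step 4 — H = 0.09406 + j0.2919.
Step 5 — Magnitude: |H| = 0.3067 (-10.3 dB); phase: φ = 72.1°.

|H| = 0.3067 (-10.3 dB), φ = 72.1°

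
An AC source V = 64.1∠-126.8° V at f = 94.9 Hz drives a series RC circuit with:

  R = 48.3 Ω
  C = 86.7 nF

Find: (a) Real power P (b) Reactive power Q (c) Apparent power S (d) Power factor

Step 1 — Angular frequency: ω = 2π·f = 2π·94.9 = 596.3 rad/s.
Step 2 — Component impedances:
  R: Z = R = 48.3 Ω
  C: Z = 1/(jωC) = -j/(ω·C) = 0 - j1.934e+04 Ω
Step 3 — Series combination: Z_total = R + C = 48.3 - j1.934e+04 Ω = 1.934e+04∠-89.9° Ω.
Step 4 — Source phasor: V = 64.1∠-126.8° V = -38.4 - j51.33 V.
Step 5 — Current: I = V / Z = 0.002648 - j0.001992 A = 0.003314∠-36.9° A.
Step 6 — Complex power: S = V·I* = 0.0005304 - j0.2124 VA.
Step 7 — Real power: P = Re(S) = 0.0005304 W.
Step 8 — Reactive power: Q = Im(S) = -0.2124 VAR.
Step 9 — Apparent power: |S| = 0.2124 VA.
Step 10 — Power factor: PF = P/|S| = 0.002497 (leading).

(a) P = 0.0005304 W  (b) Q = -0.2124 VAR  (c) S = 0.2124 VA  (d) PF = 0.002497 (leading)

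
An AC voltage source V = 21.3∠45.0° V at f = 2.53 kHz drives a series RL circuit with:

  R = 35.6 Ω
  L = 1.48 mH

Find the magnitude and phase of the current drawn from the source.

Step 1 — Angular frequency: ω = 2π·f = 2π·2530 = 1.59e+04 rad/s.
Step 2 — Component impedances:
  R: Z = R = 35.6 Ω
  L: Z = jωL = j·1.59e+04·0.00148 = 0 + j23.53 Ω
Step 3 — Series combination: Z_total = R + L = 35.6 + j23.53 Ω = 42.67∠33.5° Ω.
Step 4 — Source phasor: V = 21.3∠45.0° V = 15.06 + j15.06 V.
Step 5 — Ohm's law: I = V / Z_total = (15.06 + j15.06) / (35.6 + j23.53) = 0.4891 + j0.09986 A.
Step 6 — Convert to polar: |I| = 0.4992 A, ∠I = 11.5°.

I = 0.4992∠11.5° A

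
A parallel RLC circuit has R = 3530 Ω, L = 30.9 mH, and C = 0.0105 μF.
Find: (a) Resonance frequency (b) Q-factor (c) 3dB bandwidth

Step 1 — Resonance: ω₀ = 1/√(LC) = 1/√(0.0309·1.05e-08) = 5.552e+04 rad/s.
Step 2 — f₀ = ω₀/(2π) = 8836 Hz.
Step 3 — Parallel Q: Q = R/(ω₀L) = 3530/(5.552e+04·0.0309) = 2.058.
Step 4 — Bandwidth: Δω = ω₀/Q = 2.698e+04 rad/s; BW = Δω/(2π) = 4294 Hz.

(a) f₀ = 8836 Hz  (b) Q = 2.058  (c) BW = 4294 Hz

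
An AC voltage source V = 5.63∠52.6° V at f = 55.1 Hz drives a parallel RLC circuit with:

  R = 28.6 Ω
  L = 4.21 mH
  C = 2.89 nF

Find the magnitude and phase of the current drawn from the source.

Step 1 — Angular frequency: ω = 2π·f = 2π·55.1 = 346.2 rad/s.
Step 2 — Component impedances:
  R: Z = R = 28.6 Ω
  L: Z = jωL = j·346.2·0.00421 = 0 + j1.458 Ω
  C: Z = 1/(jωC) = -j/(ω·C) = 0 - j9.995e+05 Ω
Step 3 — Parallel combination: 1/Z_total = 1/R + 1/L + 1/C; Z_total = 0.07409 + j1.454 Ω = 1.456∠87.1° Ω.
Step 4 — Source phasor: V = 5.63∠52.6° V = 3.42 + j4.473 V.
Step 5 — Ohm's law: I = V / Z_total = (3.42 + j4.473) / (0.07409 + j1.454) = 3.188 - j2.19 A.
Step 6 — Convert to polar: |I| = 3.868 A, ∠I = -34.5°.

I = 3.868∠-34.5° A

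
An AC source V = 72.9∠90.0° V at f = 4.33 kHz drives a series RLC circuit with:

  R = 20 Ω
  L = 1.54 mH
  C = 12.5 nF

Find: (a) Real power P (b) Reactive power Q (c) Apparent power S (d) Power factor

Step 1 — Angular frequency: ω = 2π·f = 2π·4330 = 2.721e+04 rad/s.
Step 2 — Component impedances:
  R: Z = R = 20 Ω
  L: Z = jωL = j·2.721e+04·0.00154 = 0 + j41.9 Ω
  C: Z = 1/(jωC) = -j/(ω·C) = 0 - j2941 Ω
Step 3 — Series combination: Z_total = R + L + C = 20 - j2899 Ω = 2899∠-89.6° Ω.
Step 4 — Source phasor: V = 72.9∠90.0° V = 0 + j72.9 V.
Step 5 — Current: I = V / Z = -0.02515 + j0.0001735 A = 0.02515∠179.6° A.
Step 6 — Complex power: S = V·I* = 0.01265 - j1.833 VA.
Step 7 — Real power: P = Re(S) = 0.01265 W.
Step 8 — Reactive power: Q = Im(S) = -1.833 VAR.
Step 9 — Apparent power: |S| = 1.833 VA.
Step 10 — Power factor: PF = P/|S| = 0.0069 (leading).

(a) P = 0.01265 W  (b) Q = -1.833 VAR  (c) S = 1.833 VA  (d) PF = 0.0069 (leading)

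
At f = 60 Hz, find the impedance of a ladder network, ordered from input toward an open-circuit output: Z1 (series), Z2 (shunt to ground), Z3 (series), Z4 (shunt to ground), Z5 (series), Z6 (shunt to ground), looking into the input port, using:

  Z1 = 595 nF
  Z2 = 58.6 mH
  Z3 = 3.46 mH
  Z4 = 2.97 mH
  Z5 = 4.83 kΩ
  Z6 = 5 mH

Step 1 — Angular frequency: ω = 2π·f = 2π·60 = 377 rad/s.
Step 2 — Component impedances:
  Z1: Z = 1/(jωC) = -j/(ω·C) = 0 - j4458 Ω
  Z2: Z = jωL = j·377·0.0586 = 0 + j22.09 Ω
  Z3: Z = jωL = j·377·0.00346 = 0 + j1.304 Ω
  Z4: Z = jωL = j·377·0.00297 = 0 + j1.12 Ω
  Z5: Z = R = 4830 Ω
  Z6: Z = jωL = j·377·0.005 = 0 + j1.885 Ω
Step 3 — Ladder network (open output): work backward from the far end, alternating series and parallel combinations. Z_in = 0.0002108 - j4456 Ω = 4456∠-90.0° Ω.

Z = 0.0002108 - j4456 Ω = 4456∠-90.0° Ω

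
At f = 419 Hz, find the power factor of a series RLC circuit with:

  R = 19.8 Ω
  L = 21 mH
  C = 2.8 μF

Step 1 — Angular frequency: ω = 2π·f = 2π·419 = 2633 rad/s.
Step 2 — Component impedances:
  R: Z = R = 19.8 Ω
  L: Z = jωL = j·2633·0.021 = 0 + j55.29 Ω
  C: Z = 1/(jωC) = -j/(ω·C) = 0 - j135.7 Ω
Step 3 — Series combination: Z_total = R + L + C = 19.8 - j80.37 Ω = 82.78∠-76.2° Ω.
Step 4 — Power factor: PF = cos(φ) = Re(Z)/|Z| = 19.8/82.78 = 0.2392.
Step 5 — Type: Im(Z) = -80.37 ⇒ leading (phase φ = -76.2°).

PF = 0.2392 (leading, φ = -76.2°)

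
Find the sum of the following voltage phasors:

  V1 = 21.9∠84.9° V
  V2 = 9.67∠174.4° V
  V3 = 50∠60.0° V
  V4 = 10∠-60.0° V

Step 1 — Convert each phasor to rectangular form:
  V1 = 21.9·(cos(84.9°) + j·sin(84.9°)) = 1.947 + j21.81 V
  V2 = 9.67·(cos(174.4°) + j·sin(174.4°)) = -9.624 + j0.9436 V
  V3 = 50·(cos(60.0°) + j·sin(60.0°)) = 25 + j43.3 V
  V4 = 10·(cos(-60.0°) + j·sin(-60.0°)) = 5 - j8.66 V
Step 2 — Sum components: V_total = 22.32 + j57.4 V.
Step 3 — Convert to polar: |V_total| = 61.59 V, ∠V_total = 68.7°.

V_total = 61.59∠68.7° V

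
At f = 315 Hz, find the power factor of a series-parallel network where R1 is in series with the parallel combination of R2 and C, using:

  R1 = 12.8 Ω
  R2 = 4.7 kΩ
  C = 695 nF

Step 1 — Angular frequency: ω = 2π·f = 2π·315 = 1979 rad/s.
Step 2 — Component impedances:
  R1: Z = R = 12.8 Ω
  R2: Z = R = 4700 Ω
  C: Z = 1/(jωC) = -j/(ω·C) = 0 - j727 Ω
Step 3 — Parallel branch: R2 || C = 1/(1/R2 + 1/C) = 109.8 - j710 Ω.
Step 4 — Series with R1: Z_total = R1 + (R2 || C) = 122.6 - j710 Ω = 720.5∠-80.2° Ω.
Step 5 — Power factor: PF = cos(φ) = Re(Z)/|Z| = 122.6/720.5 = 0.1702.
Step 6 — Type: Im(Z) = -710 ⇒ leading (phase φ = -80.2°).

PF = 0.1702 (leading, φ = -80.2°)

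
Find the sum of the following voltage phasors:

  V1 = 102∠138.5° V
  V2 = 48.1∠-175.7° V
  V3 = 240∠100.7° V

Step 1 — Convert each phasor to rectangular form:
  V1 = 102·(cos(138.5°) + j·sin(138.5°)) = -76.39 + j67.59 V
  V2 = 48.1·(cos(-175.7°) + j·sin(-175.7°)) = -47.96 - j3.606 V
  V3 = 240·(cos(100.7°) + j·sin(100.7°)) = -44.56 + j235.8 V
Step 2 — Sum components: V_total = -168.9 + j299.8 V.
Step 3 — Convert to polar: |V_total| = 344.1 V, ∠V_total = 119.4°.

V_total = 344.1∠119.4° V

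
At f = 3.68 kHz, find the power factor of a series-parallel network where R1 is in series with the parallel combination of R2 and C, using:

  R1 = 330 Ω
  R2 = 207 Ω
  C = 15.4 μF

Step 1 — Angular frequency: ω = 2π·f = 2π·3680 = 2.312e+04 rad/s.
Step 2 — Component impedances:
  R1: Z = R = 330 Ω
  R2: Z = R = 207 Ω
  C: Z = 1/(jωC) = -j/(ω·C) = 0 - j2.808 Ω
Step 3 — Parallel branch: R2 || C = 1/(1/R2 + 1/C) = 0.03809 - j2.808 Ω.
Step 4 — Series with R1: Z_total = R1 + (R2 || C) = 330 - j2.808 Ω = 330.1∠-0.5° Ω.
Step 5 — Power factor: PF = cos(φ) = Re(Z)/|Z| = 330.04/330.05 = 1.
Step 6 — Type: Im(Z) = -2.808 ⇒ leading (phase φ = -0.5°).

PF = 1 (leading, φ = -0.5°)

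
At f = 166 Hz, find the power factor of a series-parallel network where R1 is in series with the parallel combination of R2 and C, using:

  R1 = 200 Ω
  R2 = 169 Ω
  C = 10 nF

Step 1 — Angular frequency: ω = 2π·f = 2π·166 = 1043 rad/s.
Step 2 — Component impedances:
  R1: Z = R = 200 Ω
  R2: Z = R = 169 Ω
  C: Z = 1/(jωC) = -j/(ω·C) = 0 - j9.588e+04 Ω
Step 3 — Parallel branch: R2 || C = 1/(1/R2 + 1/C) = 169 - j0.2979 Ω.
Step 4 — Series with R1: Z_total = R1 + (R2 || C) = 369 - j0.2979 Ω = 369∠-0.0° Ω.
Step 5 — Power factor: PF = cos(φ) = Re(Z)/|Z| = 369/369 = 1.
Step 6 — Type: Im(Z) = -0.2979 ⇒ leading (phase φ = -0.0°).

PF = 1 (leading, φ = -0.0°)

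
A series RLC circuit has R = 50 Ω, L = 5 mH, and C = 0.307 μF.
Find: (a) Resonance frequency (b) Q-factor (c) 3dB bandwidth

Step 1 — Resonance condition Im(Z)=0 gives ω₀ = 1/√(LC).
Step 2 — ω₀ = 1/√(0.005·3.07e-07) = 2.552e+04 rad/s.
Step 3 — f₀ = ω₀/(2π) = 4062 Hz.
Step 4 — Series Q: Q = ω₀L/R = 2.552e+04·0.005/50 = 2.552.
Step 5 — 3dB bandwidth: Δω = ω₀/Q = 1e+04 rad/s; BW = Δω/(2π) = 1592 Hz.

(a) f₀ = 4062 Hz  (b) Q = 2.552  (c) BW = 1592 Hz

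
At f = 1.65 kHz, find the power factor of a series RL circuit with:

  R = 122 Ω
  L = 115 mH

Step 1 — Angular frequency: ω = 2π·f = 2π·1650 = 1.037e+04 rad/s.
Step 2 — Component impedances:
  R: Z = R = 122 Ω
  L: Z = jωL = j·1.037e+04·0.115 = 0 + j1192 Ω
Step 3 — Series combination: Z_total = R + L = 122 + j1192 Ω = 1198∠84.2° Ω.
Step 4 — Power factor: PF = cos(φ) = Re(Z)/|Z| = 122/1198 = 0.1018.
Step 5 — Type: Im(Z) = 1192 ⇒ lagging (phase φ = 84.2°).

PF = 0.1018 (lagging, φ = 84.2°)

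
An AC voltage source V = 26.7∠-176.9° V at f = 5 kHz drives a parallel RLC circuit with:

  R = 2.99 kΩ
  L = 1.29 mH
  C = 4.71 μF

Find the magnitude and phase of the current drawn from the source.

Step 1 — Angular frequency: ω = 2π·f = 2π·5000 = 3.142e+04 rad/s.
Step 2 — Component impedances:
  R: Z = R = 2990 Ω
  L: Z = jωL = j·3.142e+04·0.00129 = 0 + j40.53 Ω
  C: Z = 1/(jωC) = -j/(ω·C) = 0 - j6.758 Ω
Step 3 — Parallel combination: 1/Z_total = 1/R + 1/L + 1/C; Z_total = 0.022 - j8.111 Ω = 8.111∠-89.8° Ω.
Step 4 — Source phasor: V = 26.7∠-176.9° V = -26.66 - j1.444 V.
Step 5 — Ohm's law: I = V / Z_total = (-26.66 - j1.444) / (0.022 - j8.111) = 0.1691 - j3.288 A.
Step 6 — Convert to polar: |I| = 3.292 A, ∠I = -87.1°.

I = 3.292∠-87.1° A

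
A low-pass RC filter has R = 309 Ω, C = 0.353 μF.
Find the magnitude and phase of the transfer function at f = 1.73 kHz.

Step 1 — Angular frequency: ω = 2π·1730 = 1.087e+04 rad/s.
Step 2 — Transfer function: H(jω) = 1/(1 + jωRC).
Step 3 — Denominator: 1 + jωRC = 1 + j·1.087e+04·309·3.53e-07 = 1 + j1.186.
Step 4 — H = 0.4157 - j0.4928.
Step 5 — Magnitude: |H| = 0.6447 (-3.8 dB); phase: φ = -49.9°.

|H| = 0.6447 (-3.8 dB), φ = -49.9°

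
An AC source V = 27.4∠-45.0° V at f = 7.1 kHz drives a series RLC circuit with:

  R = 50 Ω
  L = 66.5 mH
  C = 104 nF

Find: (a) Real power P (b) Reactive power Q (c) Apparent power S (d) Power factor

Step 1 — Angular frequency: ω = 2π·f = 2π·7100 = 4.461e+04 rad/s.
Step 2 — Component impedances:
  R: Z = R = 50 Ω
  L: Z = jωL = j·4.461e+04·0.0665 = 0 + j2967 Ω
  C: Z = 1/(jωC) = -j/(ω·C) = 0 - j215.5 Ω
Step 3 — Series combination: Z_total = R + L + C = 50 + j2751 Ω = 2752∠89.0° Ω.
Step 4 — Source phasor: V = 27.4∠-45.0° V = 19.37 - j19.37 V.
Step 5 — Current: I = V / Z = -0.006912 - j0.007168 A = 0.009958∠-134.0° A.
Step 6 — Complex power: S = V·I* = 0.004958 + j0.2728 VA.
Step 7 — Real power: P = Re(S) = 0.004958 W.
Step 8 — Reactive power: Q = Im(S) = 0.2728 VAR.
Step 9 — Apparent power: |S| = 0.2729 VA.
Step 10 — Power factor: PF = P/|S| = 0.01817 (lagging).

(a) P = 0.004958 W  (b) Q = 0.2728 VAR  (c) S = 0.2729 VA  (d) PF = 0.01817 (lagging)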